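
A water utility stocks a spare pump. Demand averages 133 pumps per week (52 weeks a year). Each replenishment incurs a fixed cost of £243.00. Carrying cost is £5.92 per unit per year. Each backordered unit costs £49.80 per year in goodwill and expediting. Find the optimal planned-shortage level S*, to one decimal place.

S* ≈ 84.7 pumps

Annual demand D = 133 × 52 = 6,916.
With planned backorders, Q* = √(2DS/H) · √((H+B)/B).
√(2DS/H) = √(2 × 6,916 × 243 / 5.92) = 753.503.
√((H+B)/B) = √((5.92+49.8)/49.8) = 1.0578.
Q* ≈ 797.032.
S* = Q* · H/(H+B) = 797.032 × 5.92/55.72 ≈ 84.681.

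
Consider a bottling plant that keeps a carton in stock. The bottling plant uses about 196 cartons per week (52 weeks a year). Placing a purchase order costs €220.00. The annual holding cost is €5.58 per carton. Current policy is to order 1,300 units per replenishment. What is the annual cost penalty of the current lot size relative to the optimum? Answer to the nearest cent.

Annual demand D = 196 × 52 = 10,192.
EOQ = √(2DS/H) = √(2 × 10,192 × 220 / 5.58) ≈ 896.48.
Cost at Q* = (D/Q*)S + (Q*/2)H = √(2DSH) ≈ €5,002.34.
Cost at Q = 1,300: (10,192/1,300)×220 + (1,300/2)×5.58 = €1,724.80 + €3,627.00 = €5,351.80.
Excess = €5,351.80 − €5,002.34 = €349.46.

Extra cost ≈ €349.46 per year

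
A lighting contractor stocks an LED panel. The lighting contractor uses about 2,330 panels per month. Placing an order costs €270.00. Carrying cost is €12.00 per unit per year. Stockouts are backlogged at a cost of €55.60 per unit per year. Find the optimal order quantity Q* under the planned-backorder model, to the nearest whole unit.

Q* ≈ 1,237 panels

Annual demand D = 2,330 × 12 = 27,960.
With planned backorders, Q* = √(2DS/H) · √((H+B)/B).
√(2DS/H) = √(2 × 27,960 × 270 / 12) = 1121.695.
√((H+B)/B) = √((12+55.6)/55.6) = 1.1026.
Q* ≈ 1236.832.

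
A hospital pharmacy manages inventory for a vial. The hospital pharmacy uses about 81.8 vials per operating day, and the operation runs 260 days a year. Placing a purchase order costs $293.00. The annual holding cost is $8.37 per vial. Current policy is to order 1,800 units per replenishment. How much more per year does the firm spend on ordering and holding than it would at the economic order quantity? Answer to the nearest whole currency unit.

Annual demand D = 81.8 × 260 = 21,268.
EOQ = √(2DS/H) = √(2 × 21,268 × 293 / 8.37) ≈ 1220.25.
Cost at Q* = (D/Q*)S + (Q*/2)H = √(2DSH) ≈ $10,213.51.
Cost at Q = 1,800: (21,268/1,800)×293 + (1,800/2)×8.37 = $3,461.96 + $7,533.00 = $10,994.96.
Excess = $10,994.96 − $10,213.51 = $781.45.

Extra cost ≈ $781 per year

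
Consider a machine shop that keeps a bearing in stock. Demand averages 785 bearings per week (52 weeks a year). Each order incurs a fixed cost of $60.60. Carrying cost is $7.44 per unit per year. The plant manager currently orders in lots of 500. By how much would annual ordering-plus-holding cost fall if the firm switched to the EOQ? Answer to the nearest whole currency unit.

Annual demand D = 785 × 52 = 40,820.
EOQ = √(2DS/H) = √(2 × 40,820 × 60.6 / 7.44) ≈ 815.46.
Cost at Q* = (D/Q*)S + (Q*/2)H = √(2DSH) ≈ $6,067.00.
Cost at Q = 500: (40,820/500)×60.6 + (500/2)×7.44 = $4,947.38 + $1,860.00 = $6,807.38.
Excess = $6,807.38 − $6,067.00 = $740.38.

Extra cost ≈ $740 per year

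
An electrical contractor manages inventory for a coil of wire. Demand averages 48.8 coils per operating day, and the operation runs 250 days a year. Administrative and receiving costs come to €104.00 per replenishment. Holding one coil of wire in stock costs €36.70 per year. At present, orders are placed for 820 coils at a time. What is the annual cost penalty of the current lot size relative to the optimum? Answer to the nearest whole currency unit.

Extra cost ≈ €6,944 per year

Annual demand D = 48.8 × 250 = 12,200.
EOQ = √(2DS/H) = √(2 × 12,200 × 104 / 36.7) ≈ 262.95.
Cost at Q* = (D/Q*)S + (Q*/2)H = √(2DSH) ≈ €9,650.38.
Cost at Q = 820: (12,200/820)×104 + (820/2)×36.7 = €1,547.32 + €15,047.00 = €16,594.32.
Excess = €16,594.32 − €9,650.38 = €6,943.93.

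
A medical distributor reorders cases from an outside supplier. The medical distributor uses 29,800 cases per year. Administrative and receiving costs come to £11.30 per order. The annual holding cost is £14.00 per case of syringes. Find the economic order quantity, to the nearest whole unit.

EOQ = √(2DS / H) = √(2 × 29,800 × 11.3 / 14).
= √(673,480 / 14) = √48,105.7143 ≈ 219.330.

Q* ≈ 219 cases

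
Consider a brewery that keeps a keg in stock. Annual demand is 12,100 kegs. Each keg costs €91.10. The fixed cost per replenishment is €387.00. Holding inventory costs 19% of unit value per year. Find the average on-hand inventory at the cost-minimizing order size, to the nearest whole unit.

Average inventory ≈ 368 kegs

Holding cost H = 0.19 × €91.10 = €17.3090 per unit per year.
The optimal lot size = √(2DS/H) = √(2 × 12,100 × 387 / 17.309) ≈ 735.58.
Average inventory = Q*/2 ≈ 735.58 / 2 = 367.788.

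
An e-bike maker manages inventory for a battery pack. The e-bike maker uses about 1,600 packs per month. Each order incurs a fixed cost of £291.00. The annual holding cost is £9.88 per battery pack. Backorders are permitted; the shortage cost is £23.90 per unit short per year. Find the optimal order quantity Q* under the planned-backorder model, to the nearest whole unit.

Annual demand D = 1,600 × 12 = 19,200.
With planned backorders, Q* = √(2DS/H) · √((H+B)/B).
√(2DS/H) = √(2 × 19,200 × 291 / 9.88) = 1063.491.
√((H+B)/B) = √((9.88+23.9)/23.9) = 1.1889.
Q* ≈ 1264.342.

Q* ≈ 1,264 packs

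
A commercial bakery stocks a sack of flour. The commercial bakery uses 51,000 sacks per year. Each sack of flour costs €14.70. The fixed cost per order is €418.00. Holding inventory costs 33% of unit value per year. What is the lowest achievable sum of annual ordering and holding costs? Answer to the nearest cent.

Holding cost H = 0.33 × €14.70 = €4.8510 per unit per year.
The optimal lot size = √(2DS/H) = √(2 × 51,000 × 418 / 4.851) ≈ 2964.64.
At Q*, ordering cost (D/Q*)S equals holding cost (Q*/2)H, each = √(DSH/2).
Minimum total = √(2DSH) = √(2 × 51,000 × 418 × 4.851) ≈ 14381.489.

TC* ≈ €14,381.49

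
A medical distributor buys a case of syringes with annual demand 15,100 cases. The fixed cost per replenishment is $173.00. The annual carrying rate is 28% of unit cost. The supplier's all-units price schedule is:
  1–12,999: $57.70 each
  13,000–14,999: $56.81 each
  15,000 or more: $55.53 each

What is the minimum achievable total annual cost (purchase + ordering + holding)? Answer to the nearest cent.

TC* ≈ $880,457.42

Holding cost per unit per year at price C is H = 0.28·C.
For each price level, check whether its EOQ is feasible; otherwise the best quantity at that price is the breakpoint.
EOQ at $57.70 = 568.7 (feasible in tier 1): TC = 15,100×$57.70 + (15,100/568.7)×173 + (568.7/2)×0.28×$57.70 = $880,457.42.
EOQ at $56.81 = 573.1 < 13000, so use break Q=13000: TC = 15,100×$56.81 + (15,100/13000.0)×173 + (13000.0/2)×0.28×$56.81 = $961,426.15.
EOQ at $55.53 = 579.7 < 15000, so use break Q=15000: TC = 15,100×$55.53 + (15,100/15000.0)×173 + (15000.0/2)×0.28×$55.53 = $955,290.15.
Lowest total cost among the candidates is at Q = 568.7.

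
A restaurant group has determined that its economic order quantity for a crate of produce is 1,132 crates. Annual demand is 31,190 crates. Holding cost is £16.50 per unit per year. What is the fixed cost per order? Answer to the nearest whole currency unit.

The basic EOQ model gives Q* = √(2DS/H); rearrange for the unknown.
From Q* = √(2DS/H): S = Q*²H / (2D) = 1,132² × 16.5 / (2 × 31,190) = 338.9467.

S ≈ £339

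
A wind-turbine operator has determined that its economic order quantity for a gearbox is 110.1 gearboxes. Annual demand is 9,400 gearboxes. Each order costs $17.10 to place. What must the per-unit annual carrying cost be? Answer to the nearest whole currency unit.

H ≈ $27

The basic EOQ model gives Q* = √(2DS/H); rearrange for the unknown.
From Q* = √(2DS/H): H = 2DS / Q*² = 2 × 9,400 × 17.1 / 110.1² = 26.5204.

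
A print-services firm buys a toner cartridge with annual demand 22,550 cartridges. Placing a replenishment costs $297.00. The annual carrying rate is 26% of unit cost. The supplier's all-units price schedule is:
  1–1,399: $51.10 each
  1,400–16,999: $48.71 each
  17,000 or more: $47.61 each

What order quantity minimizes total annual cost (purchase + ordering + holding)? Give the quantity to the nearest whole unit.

Q* ≈ 1,400 cartridges

Holding cost per unit per year at price C is H = 0.26·C.
For each price level, check whether its EOQ is feasible; otherwise the best quantity at that price is the breakpoint.
EOQ at $51.10 = 1004.1 (feasible in tier 1): TC = 22,550×$51.10 + (22,550/1004.1)×297 + (1004.1/2)×0.26×$51.10 = $1,165,645.24.
EOQ at $48.71 = 1028.4 < 1400, so use break Q=1400: TC = 22,550×$48.71 + (22,550/1400.0)×297 + (1400.0/2)×0.26×$48.71 = $1,112,059.54.
EOQ at $47.61 = 1040.2 < 17000, so use break Q=17000: TC = 22,550×$47.61 + (22,550/17000.0)×297 + (17000.0/2)×0.26×$47.61 = $1,179,217.56.
Lowest total cost is $1,112,059.54 at Q = 1400.0.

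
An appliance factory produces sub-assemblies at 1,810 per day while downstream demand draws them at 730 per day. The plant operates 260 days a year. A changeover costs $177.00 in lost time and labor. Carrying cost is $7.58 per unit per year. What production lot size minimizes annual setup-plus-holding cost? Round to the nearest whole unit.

Q* ≈ 3,854 sub-assemblies

Annual demand D = 730 × 260 = 189,800.
Production build-up factor (1 − d/p) = 1 − 730/1,810 = 0.5967.
Q* = √(2DS / (H(1 − d/p))) = √(2 × 189,800 × 177 / (7.58 × 0.5967)).
= √(67,189,200 / 4.5229) ≈ 3854.274.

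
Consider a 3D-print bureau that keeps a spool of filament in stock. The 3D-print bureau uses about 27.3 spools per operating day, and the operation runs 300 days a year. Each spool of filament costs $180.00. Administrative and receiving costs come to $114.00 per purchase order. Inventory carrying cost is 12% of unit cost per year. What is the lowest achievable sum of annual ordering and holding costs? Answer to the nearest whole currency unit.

TC* ≈ $6,351

Annual demand D = 27.3 × 300 = 8,190.
Holding cost H = 0.12 × $180.00 = $21.6000 per unit per year.
EOQ = √(2DS/H) = √(2 × 8,190 × 114 / 21.6) ≈ 294.02.
At Q*, ordering cost (D/Q*)S equals holding cost (Q*/2)H, each = √(DSH/2).
Minimum total = √(2DSH) = √(2 × 8,190 × 114 × 21.6) ≈ 6350.914.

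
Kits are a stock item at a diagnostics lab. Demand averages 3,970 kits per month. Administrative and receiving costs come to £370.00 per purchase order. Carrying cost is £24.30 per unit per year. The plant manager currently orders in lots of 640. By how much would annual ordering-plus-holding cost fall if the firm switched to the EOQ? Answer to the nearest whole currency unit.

Annual demand D = 3,970 × 12 = 47,640.
EOQ = √(2DS/H) = √(2 × 47,640 × 370 / 24.3) ≈ 1204.48.
Cost at Q* = (D/Q*)S + (Q*/2)H = √(2DSH) ≈ £29,268.80.
Cost at Q = 640: (47,640/640)×370 + (640/2)×24.3 = £27,541.88 + £7,776.00 = £35,317.88.
Excess = £35,317.88 − £29,268.80 = £6,049.08.

Extra cost ≈ £6,049 per year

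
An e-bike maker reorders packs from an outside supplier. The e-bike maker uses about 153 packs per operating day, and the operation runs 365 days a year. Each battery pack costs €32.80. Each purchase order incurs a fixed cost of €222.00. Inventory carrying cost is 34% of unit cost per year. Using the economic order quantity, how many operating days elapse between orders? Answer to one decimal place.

T ≈ 9.7 days

Annual demand D = 153 × 365 = 55,845.
Holding cost H = 0.34 × €32.80 = €11.1520 per unit per year.
Q* = √(2DS/H) = √(2 × 55,845 × 222 / 11.152) ≈ 1491.10.
Cycle time = Q*/D × 365 = 1491.10 / 55,845 × 365 ≈ 9.746 days.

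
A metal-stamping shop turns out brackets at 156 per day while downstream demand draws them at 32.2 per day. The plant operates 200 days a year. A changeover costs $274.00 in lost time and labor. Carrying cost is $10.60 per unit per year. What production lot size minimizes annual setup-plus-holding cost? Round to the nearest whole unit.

Annual demand D = 32.2 × 200 = 6,440.
Production build-up factor (1 − d/p) = 1 − 32.2/156 = 0.7936.
Q* = √(2DS / (H(1 − d/p))) = √(2 × 6,440 × 274 / (10.6 × 0.7936)).
= √(3,529,120 / 8.4121) ≈ 647.712.

Q* ≈ 648 brackets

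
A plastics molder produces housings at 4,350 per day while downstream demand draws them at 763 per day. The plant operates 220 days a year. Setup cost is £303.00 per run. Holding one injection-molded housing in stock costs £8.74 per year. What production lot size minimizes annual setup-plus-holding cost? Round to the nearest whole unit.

Annual demand D = 763 × 220 = 167,860.
Production build-up factor (1 − d/p) = 1 − 763/4,350 = 0.8246.
Q* = √(2DS / (H(1 − d/p))) = √(2 × 167,860 × 303 / (8.74 × 0.8246)).
= √(101,723,160 / 7.207) ≈ 3756.930.

Q* ≈ 3,757 housings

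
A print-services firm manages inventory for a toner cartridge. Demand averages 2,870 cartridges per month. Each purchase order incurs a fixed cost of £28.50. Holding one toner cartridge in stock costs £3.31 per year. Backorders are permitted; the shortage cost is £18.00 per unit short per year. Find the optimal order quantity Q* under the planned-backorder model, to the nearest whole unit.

Annual demand D = 2,870 × 12 = 34,440.
With planned backorders, Q* = √(2DS/H) · √((H+B)/B).
√(2DS/H) = √(2 × 34,440 × 28.5 / 3.31) = 770.114.
√((H+B)/B) = √((3.31+18)/18) = 1.0881.
Q* ≈ 837.935.

Q* ≈ 838 cartridges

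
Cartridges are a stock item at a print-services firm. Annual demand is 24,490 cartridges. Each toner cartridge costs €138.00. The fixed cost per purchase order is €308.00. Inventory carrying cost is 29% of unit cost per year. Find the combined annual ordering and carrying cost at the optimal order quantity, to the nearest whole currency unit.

Holding cost H = 0.29 × €138.00 = €40.0200 per unit per year.
The optimal lot size = √(2DS/H) = √(2 × 24,490 × 308 / 40.02) ≈ 613.97.
At Q*, ordering cost (D/Q*)S equals holding cost (Q*/2)H, each = √(DSH/2).
Minimum total = √(2DSH) = √(2 × 24,490 × 308 × 40.02) ≈ 24571.026.

TC* ≈ €24,571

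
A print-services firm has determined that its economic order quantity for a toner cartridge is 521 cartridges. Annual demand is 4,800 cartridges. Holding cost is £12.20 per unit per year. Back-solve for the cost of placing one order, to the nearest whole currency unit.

Squaring Q* = √(2DS/H) gives Q*² = 2DS/H.
From Q* = √(2DS/H): S = Q*²H / (2D) = 521² × 12.2 / (2 × 4,800) = 344.9563.

S ≈ £345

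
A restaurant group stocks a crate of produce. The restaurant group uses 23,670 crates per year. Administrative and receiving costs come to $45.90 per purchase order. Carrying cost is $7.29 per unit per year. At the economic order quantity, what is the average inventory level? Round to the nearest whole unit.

The optimal lot size = √(2DS/H) = √(2 × 23,670 × 45.9 / 7.29) ≈ 545.95.
Average inventory = Q*/2 ≈ 545.95 / 2 = 272.977.

Average inventory ≈ 273 crates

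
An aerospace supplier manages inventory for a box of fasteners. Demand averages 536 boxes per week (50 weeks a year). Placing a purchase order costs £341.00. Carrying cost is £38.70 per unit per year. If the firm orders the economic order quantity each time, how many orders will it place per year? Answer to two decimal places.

Annual demand D = 536 × 50 = 26,800.
Q* = √(2DS/H) = √(2 × 26,800 × 341 / 38.7) ≈ 687.23.
Orders per year = D / Q* = 26,800 / 687.23 ≈ 38.997.

N ≈ 39.00 orders per year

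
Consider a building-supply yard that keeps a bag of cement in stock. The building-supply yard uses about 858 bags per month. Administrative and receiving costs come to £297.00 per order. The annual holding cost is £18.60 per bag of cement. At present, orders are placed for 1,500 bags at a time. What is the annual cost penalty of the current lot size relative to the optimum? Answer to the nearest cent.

Annual demand D = 858 × 12 = 10,296.
EOQ = √(2DS/H) = √(2 × 10,296 × 297 / 18.6) ≈ 573.42.
Cost at Q* = (D/Q*)S + (Q*/2)H = √(2DSH) ≈ £10,665.57.
Cost at Q = 1,500: (10,296/1,500)×297 + (1,500/2)×18.6 = £2,038.61 + £13,950.00 = £15,988.61.
Excess = £15,988.61 − £10,665.57 = £5,323.04.

Extra cost ≈ £5,323.04 per year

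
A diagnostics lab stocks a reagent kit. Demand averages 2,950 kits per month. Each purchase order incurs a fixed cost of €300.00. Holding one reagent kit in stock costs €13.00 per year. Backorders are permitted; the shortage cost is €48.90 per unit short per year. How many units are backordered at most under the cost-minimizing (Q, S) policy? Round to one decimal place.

Annual demand D = 2,950 × 12 = 35,400.
With planned backorders, Q* = √(2DS/H) · √((H+B)/B).
√(2DS/H) = √(2 × 35,400 × 300 / 13) = 1278.220.
√((H+B)/B) = √((13+48.9)/48.9) = 1.1251.
Q* ≈ 1438.124.
S* = Q* · H/(H+B) = 1438.124 × 13/61.9 ≈ 302.029.

S* ≈ 302.0 kits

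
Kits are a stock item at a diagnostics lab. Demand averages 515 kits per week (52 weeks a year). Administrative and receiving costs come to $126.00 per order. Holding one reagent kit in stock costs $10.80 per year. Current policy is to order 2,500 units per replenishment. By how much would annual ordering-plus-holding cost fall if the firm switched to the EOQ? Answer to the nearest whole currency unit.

Annual demand D = 515 × 52 = 26,780.
EOQ = √(2DS/H) = √(2 × 26,780 × 126 / 10.8) ≈ 790.49.
Cost at Q* = (D/Q*)S + (Q*/2)H = √(2DSH) ≈ $8,537.24.
Cost at Q = 2,500: (26,780/2,500)×126 + (2,500/2)×10.8 = $1,349.71 + $13,500.00 = $14,849.71.
Excess = $14,849.71 − $8,537.24 = $6,312.47.

Extra cost ≈ $6,312 per year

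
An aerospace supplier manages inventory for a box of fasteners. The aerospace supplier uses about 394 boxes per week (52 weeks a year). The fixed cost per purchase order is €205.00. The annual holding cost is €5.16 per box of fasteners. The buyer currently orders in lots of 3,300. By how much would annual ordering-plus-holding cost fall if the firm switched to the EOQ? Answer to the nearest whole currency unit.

Annual demand D = 394 × 52 = 20,488.
EOQ = √(2DS/H) = √(2 × 20,488 × 205 / 5.16) ≈ 1275.90.
Cost at Q* = (D/Q*)S + (Q*/2)H = √(2DSH) ≈ €6,583.65.
Cost at Q = 3,300: (20,488/3,300)×205 + (3,300/2)×5.16 = €1,272.74 + €8,514.00 = €9,786.74.
Excess = €9,786.74 − €6,583.65 = €3,203.09.

Extra cost ≈ €3,203 per year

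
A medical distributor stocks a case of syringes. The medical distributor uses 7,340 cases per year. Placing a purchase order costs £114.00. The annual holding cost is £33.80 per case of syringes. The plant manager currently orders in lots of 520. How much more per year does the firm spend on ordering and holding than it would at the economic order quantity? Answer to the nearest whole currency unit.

EOQ = √(2DS/H) = √(2 × 7,340 × 114 / 33.8) ≈ 222.51.
Cost at Q* = (D/Q*)S + (Q*/2)H = √(2DSH) ≈ £7,520.97.
Cost at Q = 520: (7,340/520)×114 + (520/2)×33.8 = £1,609.15 + £8,788.00 = £10,397.15.
Excess = £10,397.15 − £7,520.97 = £2,876.18.

Extra cost ≈ £2,876 per year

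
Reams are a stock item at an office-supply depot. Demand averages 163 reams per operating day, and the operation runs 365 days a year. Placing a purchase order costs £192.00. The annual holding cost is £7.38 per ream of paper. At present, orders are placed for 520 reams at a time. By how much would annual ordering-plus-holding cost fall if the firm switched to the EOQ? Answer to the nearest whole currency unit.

Annual demand D = 163 × 365 = 59,495.
EOQ = √(2DS/H) = √(2 × 59,495 × 192 / 7.38) ≈ 1759.45.
Cost at Q* = (D/Q*)S + (Q*/2)H = √(2DSH) ≈ £12,984.76.
Cost at Q = 520: (59,495/520)×192 + (520/2)×7.38 = £21,967.38 + £1,918.80 = £23,886.18.
Excess = £23,886.18 − £12,984.76 = £10,901.42.

Extra cost ≈ £10,901 per year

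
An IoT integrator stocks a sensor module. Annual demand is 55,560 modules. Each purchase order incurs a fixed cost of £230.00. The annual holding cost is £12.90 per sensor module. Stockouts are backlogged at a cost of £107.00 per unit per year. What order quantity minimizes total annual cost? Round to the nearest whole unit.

Q* ≈ 1,490 modules

With planned backorders, Q* = √(2DS/H) · √((H+B)/B).
√(2DS/H) = √(2 × 55,560 × 230 / 12.9) = 1407.554.
√((H+B)/B) = √((12.9+107)/107) = 1.0586.
Q* ≈ 1489.988.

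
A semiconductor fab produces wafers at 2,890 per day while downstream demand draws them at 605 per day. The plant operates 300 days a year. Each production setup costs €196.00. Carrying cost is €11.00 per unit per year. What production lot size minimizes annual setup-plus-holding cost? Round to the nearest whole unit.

Annual demand D = 605 × 300 = 181,500.
Production build-up factor (1 − d/p) = 1 − 605/2,890 = 0.7907.
Q* = √(2DS / (H(1 − d/p))) = √(2 × 181,500 × 196 / (11 × 0.7907)).
= √(71,148,000 / 8.6972) ≈ 2860.163.

Q* ≈ 2,860 wafers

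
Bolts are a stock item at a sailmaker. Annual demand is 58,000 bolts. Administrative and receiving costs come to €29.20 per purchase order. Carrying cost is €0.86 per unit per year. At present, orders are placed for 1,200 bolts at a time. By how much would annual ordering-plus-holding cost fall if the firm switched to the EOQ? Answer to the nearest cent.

Extra cost ≈ €220.58 per year

EOQ = √(2DS/H) = √(2 × 58,000 × 29.2 / 0.86) ≈ 1984.59.
Cost at Q* = (D/Q*)S + (Q*/2)H = √(2DSH) ≈ €1,706.75.
Cost at Q = 1,200: (58,000/1,200)×29.2 + (1,200/2)×0.86 = €1,411.33 + €516.00 = €1,927.33.
Excess = €1,927.33 − €1,706.75 = €220.58.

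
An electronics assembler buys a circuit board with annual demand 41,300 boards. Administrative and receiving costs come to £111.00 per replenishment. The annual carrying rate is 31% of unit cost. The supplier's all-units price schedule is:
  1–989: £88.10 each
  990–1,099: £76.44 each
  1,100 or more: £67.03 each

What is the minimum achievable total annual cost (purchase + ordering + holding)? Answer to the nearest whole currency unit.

TC* ≈ £2,783,935

Holding cost per unit per year at price C is H = 0.31·C.
Evaluate total cost at each tier's feasible EOQ or, if the EOQ is below the tier, at the tier's minimum quantity.
EOQ at £88.10 = 579.4 (feasible in tier 1): TC = 41,300×£88.10 + (41,300/579.4)×111 + (579.4/2)×0.31×£88.10 = £3,654,354.15.
EOQ at £76.44 = 622.0 < 990, so use break Q=990: TC = 41,300×£76.44 + (41,300/990.0)×111 + (990.0/2)×0.31×£76.44 = £3,173,332.32.
EOQ at £67.03 = 664.3 < 1100, so use break Q=1100: TC = 41,300×£67.03 + (41,300/1100.0)×111 + (1100.0/2)×0.31×£67.03 = £2,783,935.16.
Lowest total cost among the candidates is at Q = 1100.0.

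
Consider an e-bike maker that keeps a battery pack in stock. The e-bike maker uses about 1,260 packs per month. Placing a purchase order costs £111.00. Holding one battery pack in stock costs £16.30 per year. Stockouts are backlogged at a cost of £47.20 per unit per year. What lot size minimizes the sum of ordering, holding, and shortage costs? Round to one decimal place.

Q* ≈ 526.3 packs

Annual demand D = 1,260 × 12 = 15,120.
With planned backorders, Q* = √(2DS/H) · √((H+B)/B).
√(2DS/H) = √(2 × 15,120 × 111 / 16.3) = 453.794.
√((H+B)/B) = √((16.3+47.2)/47.2) = 1.1599.
Q* ≈ 526.350.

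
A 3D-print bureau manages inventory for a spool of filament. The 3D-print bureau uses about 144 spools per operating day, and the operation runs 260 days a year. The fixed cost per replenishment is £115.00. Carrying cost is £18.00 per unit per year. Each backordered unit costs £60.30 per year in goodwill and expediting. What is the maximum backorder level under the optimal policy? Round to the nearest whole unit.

Annual demand D = 144 × 260 = 37,440.
With planned backorders, Q* = √(2DS/H) · √((H+B)/B).
√(2DS/H) = √(2 × 37,440 × 115 / 18) = 691.665.
√((H+B)/B) = √((18+60.3)/60.3) = 1.1395.
Q* ≈ 788.166.
S* = Q* · H/(H+B) = 788.166 × 18/78.3 ≈ 181.188.

S* ≈ 181 spools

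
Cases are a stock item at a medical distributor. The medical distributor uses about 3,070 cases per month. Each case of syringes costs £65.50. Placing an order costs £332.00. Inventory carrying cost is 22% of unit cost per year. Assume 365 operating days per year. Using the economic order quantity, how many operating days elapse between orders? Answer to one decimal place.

Annual demand D = 3,070 × 12 = 36,840.
Holding cost H = 0.22 × £65.50 = £14.4100 per unit per year.
EOQ = √(2DS/H) = √(2 × 36,840 × 332 / 14.41) ≈ 1302.90.
Cycle time = Q*/D × 365 = 1302.90 / 36,840 × 365 ≈ 12.909 days.

T ≈ 12.9 days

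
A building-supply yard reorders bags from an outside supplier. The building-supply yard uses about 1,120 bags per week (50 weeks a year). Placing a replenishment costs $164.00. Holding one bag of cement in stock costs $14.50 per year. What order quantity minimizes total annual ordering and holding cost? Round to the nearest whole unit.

Annual demand D = 1,120 × 50 = 56,000.
EOQ = √(2DS / H) = √(2 × 56,000 × 164 / 14.5).
= √(18,368,000 / 14.5) = √1,266,758.6207 ≈ 1125.504.

Q* ≈ 1,126 bags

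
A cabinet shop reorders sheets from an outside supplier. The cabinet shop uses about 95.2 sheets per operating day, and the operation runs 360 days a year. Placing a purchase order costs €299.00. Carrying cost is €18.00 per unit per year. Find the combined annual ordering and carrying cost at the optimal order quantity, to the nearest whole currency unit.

Annual demand D = 95.2 × 360 = 34,272.
EOQ = √(2DS/H) = √(2 × 34,272 × 299 / 18) ≈ 1067.05.
At the optimum the two cost components are equal, so total cost = 2·(Q*/2)H = Q*·H.
Minimum total = √(2DSH) = √(2 × 34,272 × 299 × 18) ≈ 19206.869.

TC* ≈ €19,207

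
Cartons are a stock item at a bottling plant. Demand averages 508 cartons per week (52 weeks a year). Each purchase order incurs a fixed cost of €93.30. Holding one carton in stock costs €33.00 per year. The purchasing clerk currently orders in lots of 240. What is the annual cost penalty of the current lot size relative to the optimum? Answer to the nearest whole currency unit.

Extra cost ≈ €1,475 per year

Annual demand D = 508 × 52 = 26,416.
EOQ = √(2DS/H) = √(2 × 26,416 × 93.3 / 33) ≈ 386.48.
Cost at Q* = (D/Q*)S + (Q*/2)H = √(2DSH) ≈ €12,754.00.
Cost at Q = 240: (26,416/240)×93.3 + (240/2)×33 = €10,269.22 + €3,960.00 = €14,229.22.
Excess = €14,229.22 − €12,754.00 = €1,475.22.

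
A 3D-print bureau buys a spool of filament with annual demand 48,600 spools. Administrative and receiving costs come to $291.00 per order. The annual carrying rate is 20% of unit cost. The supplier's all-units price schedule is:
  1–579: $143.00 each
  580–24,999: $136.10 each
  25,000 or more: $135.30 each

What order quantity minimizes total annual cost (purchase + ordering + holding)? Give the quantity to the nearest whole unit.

Holding cost per unit per year at price C is H = 0.20·C.
Candidates are each tier's EOQ (if it falls in that tier) and each price-break quantity.
Tier 1 ($143.00): EOQ = 994.5 exceeds tier's upper bound 579, so this tier is dominated.
EOQ at $136.10 = 1019.4 (feasible in tier 2): TC = 48,600×$136.10 + (48,600/1019.4)×291 + (1019.4/2)×0.20×$136.10 = $6,642,207.49.
EOQ at $135.30 = 1022.4 < 25000, so use break Q=25000: TC = 48,600×$135.30 + (48,600/25000.0)×291 + (25000.0/2)×0.20×$135.30 = $6,914,395.70.
Lowest total cost is $6,642,207.49 at Q = 1019.4.

Q* ≈ 1,019 spools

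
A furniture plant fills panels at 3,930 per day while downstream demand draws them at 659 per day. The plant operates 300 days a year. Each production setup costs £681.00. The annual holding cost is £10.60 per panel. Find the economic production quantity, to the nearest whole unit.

Annual demand D = 659 × 300 = 197,700.
Production build-up factor (1 − d/p) = 1 − 659/3,930 = 0.8323.
Q* = √(2DS / (H(1 − d/p))) = √(2 × 197,700 × 681 / (10.6 × 0.8323)).
= √(269,267,400 / 8.8225) ≈ 5524.525.

Q* ≈ 5,525 panels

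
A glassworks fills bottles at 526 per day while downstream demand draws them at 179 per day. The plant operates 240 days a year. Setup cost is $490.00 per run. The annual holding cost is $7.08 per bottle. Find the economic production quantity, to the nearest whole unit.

Q* ≈ 3,002 bottles

Annual demand D = 179 × 240 = 42,960.
Production build-up factor (1 − d/p) = 1 − 179/526 = 0.6597.
Q* = √(2DS / (H(1 − d/p))) = √(2 × 42,960 × 490 / (7.08 × 0.6597)).
= √(42,100,800 / 4.6706) ≈ 3002.318.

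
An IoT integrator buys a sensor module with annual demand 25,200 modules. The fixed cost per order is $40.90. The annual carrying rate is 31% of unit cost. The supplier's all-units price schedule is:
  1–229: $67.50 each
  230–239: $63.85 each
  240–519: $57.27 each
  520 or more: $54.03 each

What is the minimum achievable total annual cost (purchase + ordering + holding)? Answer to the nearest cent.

TC* ≈ $1,367,892.89

Holding cost per unit per year at price C is H = 0.31·C.
For each price level, check whether its EOQ is feasible; otherwise the best quantity at that price is the breakpoint.
Tier 1 ($67.50): EOQ = 313.9 exceeds tier's upper bound 229, so this tier is dominated.
Tier 2 ($63.85): EOQ = 322.7 exceeds tier's upper bound 239, so this tier is dominated.
EOQ at $57.27 = 340.7 (feasible in tier 3): TC = 25,200×$57.27 + (25,200/340.7)×40.9 + (340.7/2)×0.31×$57.27 = $1,449,253.53.
EOQ at $54.03 = 350.8 < 520, so use break Q=520: TC = 25,200×$54.03 + (25,200/520.0)×40.9 + (520.0/2)×0.31×$54.03 = $1,367,892.89.
Lowest total cost among the candidates is at Q = 520.0.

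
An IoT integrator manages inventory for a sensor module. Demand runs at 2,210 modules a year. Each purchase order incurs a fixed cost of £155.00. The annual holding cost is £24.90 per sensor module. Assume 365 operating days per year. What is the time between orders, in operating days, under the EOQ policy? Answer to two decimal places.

T ≈ 27.40 days

The optimal lot size = √(2DS/H) = √(2 × 2,210 × 155 / 24.9) ≈ 165.87.
Cycle time = Q*/D × 365 = 165.87 / 2,210 × 365 ≈ 27.395 days.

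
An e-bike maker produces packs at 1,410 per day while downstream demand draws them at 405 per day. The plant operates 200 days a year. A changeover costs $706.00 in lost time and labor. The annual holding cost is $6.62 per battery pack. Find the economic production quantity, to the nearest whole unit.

Annual demand D = 405 × 200 = 81,000.
Production build-up factor (1 − d/p) = 1 − 405/1,410 = 0.7128.
Q* = √(2DS / (H(1 − d/p))) = √(2 × 81,000 × 706 / (6.62 × 0.7128)).
= √(114,372,000 / 4.7185) ≈ 4923.312.

Q* ≈ 4,923 packs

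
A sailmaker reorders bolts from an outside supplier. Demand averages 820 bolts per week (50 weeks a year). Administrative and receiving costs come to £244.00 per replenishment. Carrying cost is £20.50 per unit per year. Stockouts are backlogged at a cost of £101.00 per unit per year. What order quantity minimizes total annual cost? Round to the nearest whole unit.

Annual demand D = 820 × 50 = 41,000.
With planned backorders, Q* = √(2DS/H) · √((H+B)/B).
√(2DS/H) = √(2 × 41,000 × 244 / 20.5) = 987.927.
√((H+B)/B) = √((20.5+101)/101) = 1.0968.
Q* ≈ 1083.558.

Q* ≈ 1,084 bolts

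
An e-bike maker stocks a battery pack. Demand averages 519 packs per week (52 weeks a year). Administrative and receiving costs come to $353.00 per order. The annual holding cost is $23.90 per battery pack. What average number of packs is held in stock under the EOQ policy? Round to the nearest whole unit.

Average inventory ≈ 446 packs

Annual demand D = 519 × 52 = 26,988.
EOQ = √(2DS/H) = √(2 × 26,988 × 353 / 23.9) ≈ 892.87.
Average inventory = Q*/2 ≈ 892.87 / 2 = 446.436.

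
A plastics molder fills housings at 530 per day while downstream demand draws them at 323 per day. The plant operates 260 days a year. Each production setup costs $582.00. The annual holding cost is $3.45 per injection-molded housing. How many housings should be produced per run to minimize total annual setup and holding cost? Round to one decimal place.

Q* ≈ 8,517.4 housings

Annual demand D = 323 × 260 = 83,980.
Production build-up factor (1 − d/p) = 1 − 323/530 = 0.3906.
Q* = √(2DS / (H(1 − d/p))) = √(2 × 83,980 × 582 / (3.45 × 0.3906)).
= √(97,752,720 / 1.3475) ≈ 8517.412.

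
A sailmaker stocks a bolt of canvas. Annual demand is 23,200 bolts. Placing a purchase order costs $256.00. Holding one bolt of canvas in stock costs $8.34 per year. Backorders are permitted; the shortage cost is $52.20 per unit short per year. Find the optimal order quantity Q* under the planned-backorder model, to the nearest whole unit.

Q* ≈ 1,285 bolts

With planned backorders, Q* = √(2DS/H) · √((H+B)/B).
√(2DS/H) = √(2 × 23,200 × 256 / 8.34) = 1193.427.
√((H+B)/B) = √((8.34+52.2)/52.2) = 1.0769.
Q* ≈ 1285.233.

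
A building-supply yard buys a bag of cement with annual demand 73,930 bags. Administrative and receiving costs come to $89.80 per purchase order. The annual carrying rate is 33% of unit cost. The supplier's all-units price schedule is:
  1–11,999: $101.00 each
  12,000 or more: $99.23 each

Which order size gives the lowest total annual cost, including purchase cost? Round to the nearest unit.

Holding cost per unit per year at price C is H = 0.33·C.
For each price level, check whether its EOQ is feasible; otherwise the best quantity at that price is the breakpoint.
EOQ at $101.00 = 631.2 (feasible in tier 1): TC = 73,930×$101.00 + (73,930/631.2)×89.8 + (631.2/2)×0.33×$101.00 = $7,487,966.87.
EOQ at $99.23 = 636.8 < 12000, so use break Q=12000: TC = 73,930×$99.23 + (73,930/12000.0)×89.8 + (12000.0/2)×0.33×$99.23 = $7,533,102.54.
Lowest total cost is $7,487,966.87 at Q = 631.2.

Q* ≈ 631 bags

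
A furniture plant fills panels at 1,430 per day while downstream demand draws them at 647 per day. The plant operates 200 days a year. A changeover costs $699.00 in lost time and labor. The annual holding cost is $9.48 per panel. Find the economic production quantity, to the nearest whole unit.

Annual demand D = 647 × 200 = 129,400.
Production build-up factor (1 − d/p) = 1 − 647/1,430 = 0.5476.
Q* = √(2DS / (H(1 − d/p))) = √(2 × 129,400 × 699 / (9.48 × 0.5476)).
= √(180,901,200 / 5.1908) ≈ 5903.420.

Q* ≈ 5,903 panels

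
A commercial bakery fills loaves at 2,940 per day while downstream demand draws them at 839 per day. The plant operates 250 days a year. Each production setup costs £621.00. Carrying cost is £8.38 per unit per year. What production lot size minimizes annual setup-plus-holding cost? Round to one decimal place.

Q* ≈ 6,595.5 loaves

Annual demand D = 839 × 250 = 209,750.
Production build-up factor (1 − d/p) = 1 − 839/2,940 = 0.7146.
Q* = √(2DS / (H(1 − d/p))) = √(2 × 209,750 × 621 / (8.38 × 0.7146)).
= √(260,509,500 / 5.9886) ≈ 6595.541.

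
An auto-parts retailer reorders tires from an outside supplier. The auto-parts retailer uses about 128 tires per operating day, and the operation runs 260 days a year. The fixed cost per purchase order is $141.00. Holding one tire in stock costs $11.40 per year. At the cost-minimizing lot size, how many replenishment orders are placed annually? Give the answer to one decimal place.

N ≈ 36.7 orders per year

Annual demand D = 128 × 260 = 33,280.
Q* = √(2DS/H) = √(2 × 33,280 × 141 / 11.4) ≈ 907.33.
Orders per year = D / Q* = 33,280 / 907.33 ≈ 36.679.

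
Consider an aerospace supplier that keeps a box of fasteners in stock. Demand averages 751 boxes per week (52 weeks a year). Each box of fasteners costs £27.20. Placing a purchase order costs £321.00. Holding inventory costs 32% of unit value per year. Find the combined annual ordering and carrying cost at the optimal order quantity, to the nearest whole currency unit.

Annual demand D = 751 × 52 = 39,052.
Holding cost H = 0.32 × £27.20 = £8.7040 per unit per year.
The optimal lot size = √(2DS/H) = √(2 × 39,052 × 321 / 8.704) ≈ 1697.19.
At the optimum the two cost components are equal, so total cost = 2·(Q*/2)H = Q*·H.
Minimum total = √(2DSH) = √(2 × 39,052 × 321 × 8.704) ≈ 14772.316.

TC* ≈ £14,772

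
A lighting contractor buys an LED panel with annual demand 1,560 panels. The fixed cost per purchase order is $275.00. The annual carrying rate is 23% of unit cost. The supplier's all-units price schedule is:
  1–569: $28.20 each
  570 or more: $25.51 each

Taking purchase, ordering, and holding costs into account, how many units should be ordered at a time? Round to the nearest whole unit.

Q* ≈ 570 panels

Holding cost per unit per year at price C is H = 0.23·C.
For each price level, check whether its EOQ is feasible; otherwise the best quantity at that price is the breakpoint.
EOQ at $28.20 = 363.7 (feasible in tier 1): TC = 1,560×$28.20 + (1,560/363.7)×275 + (363.7/2)×0.23×$28.20 = $46,351.02.
EOQ at $25.51 = 382.4 < 570, so use break Q=570: TC = 1,560×$25.51 + (1,560/570.0)×275 + (570.0/2)×0.23×$25.51 = $42,220.41.
Lowest total cost is $42,220.41 at Q = 570.0.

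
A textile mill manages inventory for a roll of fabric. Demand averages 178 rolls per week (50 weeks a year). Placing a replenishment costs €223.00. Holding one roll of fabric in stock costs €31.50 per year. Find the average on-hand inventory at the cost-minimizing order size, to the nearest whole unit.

Annual demand D = 178 × 50 = 8,900.
Q* = √(2DS/H) = √(2 × 8,900 × 223 / 31.5) ≈ 354.98.
Average inventory = Q*/2 ≈ 354.98 / 2 = 177.491.

Average inventory ≈ 177 rolls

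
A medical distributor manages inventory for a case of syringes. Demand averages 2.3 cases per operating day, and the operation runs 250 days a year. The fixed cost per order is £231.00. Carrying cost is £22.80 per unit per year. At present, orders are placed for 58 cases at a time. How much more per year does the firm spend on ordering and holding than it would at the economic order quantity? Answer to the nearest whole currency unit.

Annual demand D = 2.3 × 250 = 575.
EOQ = √(2DS/H) = √(2 × 575 × 231 / 22.8) ≈ 107.94.
Cost at Q* = (D/Q*)S + (Q*/2)H = √(2DSH) ≈ £2,461.06.
Cost at Q = 58: (575/58)×231 + (58/2)×22.8 = £2,290.09 + £661.20 = £2,951.29.
Excess = £2,951.29 − £2,461.06 = £490.23.

Extra cost ≈ £490 per year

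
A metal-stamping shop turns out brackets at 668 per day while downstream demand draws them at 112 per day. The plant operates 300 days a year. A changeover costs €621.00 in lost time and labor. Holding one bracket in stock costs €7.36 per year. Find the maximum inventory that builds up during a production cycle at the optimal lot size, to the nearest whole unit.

Annual demand D = 112 × 300 = 33,600.
Production build-up factor (1 − d/p) = 1 − 112/668 = 0.8323.
Q* = √(2DS / (H(1 − d/p))) = √(2 × 33,600 × 621 / (7.36 × 0.8323)).
= √(41,731,200 / 6.126) ≈ 2610.011.
Maximum inventory = Q*(1 − d/p) = 2610.011 × 0.8323 ≈ 2172.405.

I_max ≈ 2,172 brackets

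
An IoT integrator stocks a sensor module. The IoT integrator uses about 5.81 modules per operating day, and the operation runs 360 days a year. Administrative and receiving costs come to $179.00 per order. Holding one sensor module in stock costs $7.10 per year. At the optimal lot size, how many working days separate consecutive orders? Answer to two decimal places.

Annual demand D = 5.81 × 360 = 2,091.6.
Q* = √(2DS/H) = √(2 × 2,091.6 × 179 / 7.1) ≈ 324.75.
Cycle time = Q*/D × 360 = 324.75 / 2,091.6 × 360 ≈ 55.895 days.

T ≈ 55.90 days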